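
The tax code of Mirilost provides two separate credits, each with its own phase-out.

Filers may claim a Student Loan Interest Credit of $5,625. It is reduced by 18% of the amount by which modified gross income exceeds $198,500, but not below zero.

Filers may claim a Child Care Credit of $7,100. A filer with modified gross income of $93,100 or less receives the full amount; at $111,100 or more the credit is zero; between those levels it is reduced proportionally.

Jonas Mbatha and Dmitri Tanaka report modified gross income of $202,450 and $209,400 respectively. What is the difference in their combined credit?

Jonas ($202,450): Student Loan Interest Credit: 18% of the $3,950 excess over $198,500 is $711; credit = $5,625 − $711 = $4,914. Child Care Credit: $202,450 is at or above $111,100, so the credit is $0. total $4,914 + $0 = $4,914
Dmitri ($209,400): Student Loan Interest Credit: 18% of the $10,900 excess over $198,500 is $1,962; credit = $5,625 − $1,962 = $3,663. Child Care Credit: $209,400 is at or above $111,100, so the credit is $0. total $3,663 + $0 = $3,663
Difference: |$4,914 − $3,663| = $1,251.

$1,251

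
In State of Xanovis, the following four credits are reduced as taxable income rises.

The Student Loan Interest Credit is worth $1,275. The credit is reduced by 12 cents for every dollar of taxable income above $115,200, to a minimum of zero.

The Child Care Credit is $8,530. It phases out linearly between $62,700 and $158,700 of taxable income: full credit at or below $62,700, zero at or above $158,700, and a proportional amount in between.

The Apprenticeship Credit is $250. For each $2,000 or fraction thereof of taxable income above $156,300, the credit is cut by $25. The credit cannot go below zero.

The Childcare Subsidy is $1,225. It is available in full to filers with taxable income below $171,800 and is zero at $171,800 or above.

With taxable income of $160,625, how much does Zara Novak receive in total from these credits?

$1,400

Student Loan Interest Credit: 12% of the $45,425 excess over $115,200 is $5,451 ≥ base, so the credit is $0.
Child Care Credit: $160,625 is at or above $158,700, so the credit is $0.
Apprenticeship Credit: income exceeds $156,300 by $4,325, which is 3 full-or-partial $2,000 increments; reduction = 3 × $25 = $75, leaving $175.
Childcare Subsidy: $160,625 is below the $171,800 cutoff, so the full $1,225 applies.
Total: $0 + $0 + $175 + $1,225 = $1,400.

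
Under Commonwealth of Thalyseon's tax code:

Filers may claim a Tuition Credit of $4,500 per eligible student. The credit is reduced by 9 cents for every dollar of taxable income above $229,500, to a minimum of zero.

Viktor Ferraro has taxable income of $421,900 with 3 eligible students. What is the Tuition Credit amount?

$0

Tuition Credit: base = 3 × $4,500 = $13,500. 9% of the $192,400 excess over $229,500 is $17,316 ≥ base, so the credit is $0.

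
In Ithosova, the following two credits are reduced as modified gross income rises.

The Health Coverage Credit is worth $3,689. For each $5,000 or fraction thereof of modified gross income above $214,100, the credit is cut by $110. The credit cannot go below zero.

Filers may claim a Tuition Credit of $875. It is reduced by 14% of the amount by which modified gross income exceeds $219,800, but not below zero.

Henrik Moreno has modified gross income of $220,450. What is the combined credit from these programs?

Health Coverage Credit: income exceeds $214,100 by $6,350, which is 2 full-or-partial $5,000 increments; reduction = 2 × $110 = $220, leaving $3,469.
Tuition Credit: 14% of the $650 excess over $219,800 is $91; credit = $875 − $91 = $784.
Total: $3,469 + $784 = $4,253.

$4,253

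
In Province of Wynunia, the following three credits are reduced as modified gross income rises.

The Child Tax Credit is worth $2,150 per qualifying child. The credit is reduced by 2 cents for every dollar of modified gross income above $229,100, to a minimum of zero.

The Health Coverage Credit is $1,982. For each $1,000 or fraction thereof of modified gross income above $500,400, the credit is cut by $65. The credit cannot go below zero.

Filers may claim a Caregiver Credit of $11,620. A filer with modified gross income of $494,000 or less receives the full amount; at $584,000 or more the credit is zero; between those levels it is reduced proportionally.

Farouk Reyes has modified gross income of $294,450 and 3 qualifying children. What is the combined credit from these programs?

$18,745

Child Tax Credit: base = 3 × $2,150 = $6,450. 2% of the $65,350 excess over $229,100 is $1,307; credit = $6,450 − $1,307 = $5,143.
Health Coverage Credit: $294,450 is at or below the $500,400 threshold, so the full $1,982 applies.
Caregiver Credit: $294,450 is at or below the $494,000 threshold, so the full $11,620 applies.
Total: $5,143 + $1,982 + $11,620 = $18,745.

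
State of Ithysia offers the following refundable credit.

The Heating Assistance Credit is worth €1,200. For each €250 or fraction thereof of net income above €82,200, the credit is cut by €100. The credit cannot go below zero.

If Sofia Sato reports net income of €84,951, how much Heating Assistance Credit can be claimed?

Heating Assistance Credit: income exceeds €82,200 by €2,751 → 12 increments × €100 = €1,200 ≥ base, so the credit is €0.

€0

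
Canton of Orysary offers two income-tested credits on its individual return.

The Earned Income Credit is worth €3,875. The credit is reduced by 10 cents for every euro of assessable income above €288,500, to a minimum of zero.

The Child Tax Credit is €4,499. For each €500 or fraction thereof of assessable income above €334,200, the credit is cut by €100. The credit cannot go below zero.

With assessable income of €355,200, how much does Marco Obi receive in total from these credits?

Earned Income Credit: 10% of the €66,700 excess over €288,500 is €6,670 ≥ base, so the credit is €0.
Child Tax Credit: income exceeds €334,200 by €21,000, which is 42 full-or-partial €500 increments; reduction = 42 × €100 = €4,200, leaving €299.
Total: €0 + €299 = €299.

€299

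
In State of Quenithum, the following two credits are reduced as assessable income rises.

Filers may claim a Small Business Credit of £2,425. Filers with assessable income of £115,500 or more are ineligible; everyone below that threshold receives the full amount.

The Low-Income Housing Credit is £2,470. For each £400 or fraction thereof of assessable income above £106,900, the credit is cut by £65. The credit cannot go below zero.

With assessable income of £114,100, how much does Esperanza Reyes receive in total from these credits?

£3,725

Small Business Credit: £114,100 is below the £115,500 cutoff, so the full £2,425 applies.
Low-Income Housing Credit: income exceeds £106,900 by £7,200, which is 18 full-or-partial £400 increments; reduction = 18 × £65 = £1,170, leaving £1,300.
Total: £2,425 + £1,300 = £3,725.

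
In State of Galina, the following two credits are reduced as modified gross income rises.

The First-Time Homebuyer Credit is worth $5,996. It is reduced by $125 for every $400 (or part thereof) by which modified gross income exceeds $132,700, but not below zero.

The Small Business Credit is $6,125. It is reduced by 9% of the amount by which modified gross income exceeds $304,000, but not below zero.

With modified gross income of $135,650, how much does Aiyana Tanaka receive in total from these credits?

$11,121

First-Time Homebuyer Credit: income exceeds $132,700 by $2,950, which is 8 full-or-partial $400 increments; reduction = 8 × $125 = $1,000, leaving $4,996.
Small Business Credit: $135,650 is at or below the $304,000 threshold, so the full $6,125 applies.
Total: $4,996 + $6,125 = $11,121.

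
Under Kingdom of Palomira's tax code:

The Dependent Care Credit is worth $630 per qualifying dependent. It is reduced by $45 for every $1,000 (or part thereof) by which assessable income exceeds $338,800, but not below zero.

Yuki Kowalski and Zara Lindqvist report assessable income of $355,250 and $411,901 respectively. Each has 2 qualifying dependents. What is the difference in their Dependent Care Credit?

Yuki ($355,250): Dependent Care Credit: base = 2 × $630 = $1,260. income exceeds $338,800 by $16,450, which is 17 full-or-partial $1,000 increments; reduction = 17 × $45 = $765, leaving $495.
Zara ($411,901): Dependent Care Credit: base = 2 × $630 = $1,260. income exceeds $338,800 by $73,101 → 74 increments × $45 = $3,330 ≥ base, so the credit is $0.
Difference: |$495 − $0| = $495.

$495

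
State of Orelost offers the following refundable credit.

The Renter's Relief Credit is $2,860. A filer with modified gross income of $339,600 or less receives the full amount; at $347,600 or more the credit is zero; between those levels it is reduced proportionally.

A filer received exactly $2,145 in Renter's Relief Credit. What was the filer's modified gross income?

$2,145 is 2,145/2,860 of the full $2,860, so 715/2,860 of the $8,000 range has been used: income = $339,600 + $8,000 × 715/2,860 = $341,600.

$341,600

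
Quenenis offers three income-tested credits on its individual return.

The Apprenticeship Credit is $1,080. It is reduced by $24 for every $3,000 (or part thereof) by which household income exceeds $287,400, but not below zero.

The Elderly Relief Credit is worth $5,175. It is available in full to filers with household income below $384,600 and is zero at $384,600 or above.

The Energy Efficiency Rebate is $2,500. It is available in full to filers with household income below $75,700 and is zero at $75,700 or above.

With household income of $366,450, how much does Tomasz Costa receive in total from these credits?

$5,607

Apprenticeship Credit: income exceeds $287,400 by $79,050, which is 27 full-or-partial $3,000 increments; reduction = 27 × $24 = $648, leaving $432.
Elderly Relief Credit: $366,450 is below the $384,600 cutoff, so the full $5,175 applies.
Energy Efficiency Rebate: $366,450 meets or exceeds the $75,700 cutoff, so the credit is $0.
Total: $432 + $5,175 + $0 = $5,607.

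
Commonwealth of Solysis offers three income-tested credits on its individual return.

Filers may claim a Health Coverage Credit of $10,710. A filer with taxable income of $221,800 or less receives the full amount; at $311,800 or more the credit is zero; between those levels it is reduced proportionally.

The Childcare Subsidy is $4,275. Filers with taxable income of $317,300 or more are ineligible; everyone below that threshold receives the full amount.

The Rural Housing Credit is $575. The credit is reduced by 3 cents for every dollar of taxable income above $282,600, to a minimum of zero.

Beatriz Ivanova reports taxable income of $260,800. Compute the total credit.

Health Coverage Credit: $260,800 is $39,000 into a $90,000 phase-out range, leaving 51,000/90,000 of the credit: $10,710 × 51,000/90,000 = $6,069.
Childcare Subsidy: $260,800 is below the $317,300 cutoff, so the full $4,275 applies.
Rural Housing Credit: $260,800 is at or below the $282,600 threshold, so the full $575 applies.
Total: $6,069 + $4,275 + $575 = $10,919.

$10,919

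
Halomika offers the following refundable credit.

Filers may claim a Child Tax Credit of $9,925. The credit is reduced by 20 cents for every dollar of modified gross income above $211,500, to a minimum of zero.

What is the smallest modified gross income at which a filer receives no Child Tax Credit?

$261,125

The credit falls by 20% of each dollar above $211,500, so it reaches zero when the excess is $9,925 / 20% = $49,625: income = $211,500 + $49,625 = $261,125.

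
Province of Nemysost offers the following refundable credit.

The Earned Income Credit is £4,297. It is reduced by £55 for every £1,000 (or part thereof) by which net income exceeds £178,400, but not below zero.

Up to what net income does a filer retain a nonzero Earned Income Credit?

£256,400

After 78 increments the reduction is 78 × £55 = £4,290, leaving £7; one more increment wipes it out. Increment 78 ends at excess 78 × £1,000 = £78,000, so the highest qualifying income is £178,400 + £78,000 = £256,400.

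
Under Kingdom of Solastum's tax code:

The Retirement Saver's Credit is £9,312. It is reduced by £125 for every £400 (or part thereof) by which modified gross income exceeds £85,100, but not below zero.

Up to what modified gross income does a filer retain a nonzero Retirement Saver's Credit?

After 74 increments the reduction is 74 × £125 = £9,250, leaving £62; one more increment wipes it out. Increment 74 ends at excess 74 × £400 = £29,600, so the highest qualifying income is £85,100 + £29,600 = £114,700.

£114,700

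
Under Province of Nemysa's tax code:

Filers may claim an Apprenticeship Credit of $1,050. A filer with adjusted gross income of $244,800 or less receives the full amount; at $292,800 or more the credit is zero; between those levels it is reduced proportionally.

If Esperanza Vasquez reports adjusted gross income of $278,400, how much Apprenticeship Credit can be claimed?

Apprenticeship Credit: $278,400 is $33,600 into a $48,000 phase-out range, leaving 14,400/48,000 of the credit: $1,050 × 14,400/48,000 = $315.

$315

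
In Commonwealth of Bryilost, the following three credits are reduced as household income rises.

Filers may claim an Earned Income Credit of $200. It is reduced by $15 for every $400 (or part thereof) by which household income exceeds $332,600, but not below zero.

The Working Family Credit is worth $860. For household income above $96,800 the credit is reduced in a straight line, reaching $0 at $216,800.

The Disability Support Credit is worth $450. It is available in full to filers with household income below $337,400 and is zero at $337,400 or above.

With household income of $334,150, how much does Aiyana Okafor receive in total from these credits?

Earned Income Credit: income exceeds $332,600 by $1,550, which is 4 full-or-partial $400 increments; reduction = 4 × $15 = $60, leaving $140.
Working Family Credit: $334,150 is at or above $216,800, so the credit is $0.
Disability Support Credit: $334,150 is below the $337,400 cutoff, so the full $450 applies.
Total: $140 + $0 + $450 = $590.

$590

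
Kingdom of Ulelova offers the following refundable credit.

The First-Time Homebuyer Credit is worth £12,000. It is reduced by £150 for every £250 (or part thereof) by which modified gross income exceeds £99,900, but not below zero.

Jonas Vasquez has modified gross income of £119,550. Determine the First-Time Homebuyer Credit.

£150

First-Time Homebuyer Credit: income exceeds £99,900 by £19,650, which is 79 full-or-partial £250 increments; reduction = 79 × £150 = £11,850, leaving £150.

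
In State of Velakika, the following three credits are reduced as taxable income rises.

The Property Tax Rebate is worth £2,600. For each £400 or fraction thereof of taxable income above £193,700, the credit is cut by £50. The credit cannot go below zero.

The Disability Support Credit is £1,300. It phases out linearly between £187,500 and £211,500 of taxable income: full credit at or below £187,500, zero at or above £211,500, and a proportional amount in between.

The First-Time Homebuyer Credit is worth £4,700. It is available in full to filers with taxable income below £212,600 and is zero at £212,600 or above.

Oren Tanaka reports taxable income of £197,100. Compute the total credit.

Property Tax Rebate: income exceeds £193,700 by £3,400, which is 9 full-or-partial £400 increments; reduction = 9 × £50 = £450, leaving £2,150.
Disability Support Credit: £197,100 is £9,600 into a £24,000 phase-out range, leaving 14,400/24,000 of the credit: £1,300 × 14,400/24,000 = £780.
First-Time Homebuyer Credit: £197,100 is below the £212,600 cutoff, so the full £4,700 applies.
Total: £2,150 + £780 + £4,700 = £7,630.

£7,630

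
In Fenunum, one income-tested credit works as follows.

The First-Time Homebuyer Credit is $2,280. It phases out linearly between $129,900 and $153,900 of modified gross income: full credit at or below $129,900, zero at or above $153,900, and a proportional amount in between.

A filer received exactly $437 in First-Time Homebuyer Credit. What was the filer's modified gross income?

$437 is 437/2,280 of the full $2,280, so 1,843/2,280 of the $24,000 range has been used: income = $129,900 + $24,000 × 1,843/2,280 = $149,300.

$149,300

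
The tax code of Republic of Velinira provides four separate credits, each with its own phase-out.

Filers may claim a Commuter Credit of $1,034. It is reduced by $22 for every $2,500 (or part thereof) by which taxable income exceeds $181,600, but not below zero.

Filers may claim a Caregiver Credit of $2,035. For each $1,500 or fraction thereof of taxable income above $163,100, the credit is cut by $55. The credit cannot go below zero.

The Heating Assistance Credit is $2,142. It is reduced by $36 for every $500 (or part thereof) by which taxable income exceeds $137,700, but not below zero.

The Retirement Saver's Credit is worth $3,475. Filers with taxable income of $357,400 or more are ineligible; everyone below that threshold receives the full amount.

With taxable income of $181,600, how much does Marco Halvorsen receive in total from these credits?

$5,829

Commuter Credit: $181,600 is at or below the $181,600 threshold, so the full $1,034 applies.
Caregiver Credit: income exceeds $163,100 by $18,500, which is 13 full-or-partial $1,500 increments; reduction = 13 × $55 = $715, leaving $1,320.
Heating Assistance Credit: income exceeds $137,700 by $43,900 → 88 increments × $36 = $3,168 ≥ base, so the credit is $0.
Retirement Saver's Credit: $181,600 is below the $357,400 cutoff, so the full $3,475 applies.
Total: $1,034 + $1,320 + $0 + $3,475 = $5,829.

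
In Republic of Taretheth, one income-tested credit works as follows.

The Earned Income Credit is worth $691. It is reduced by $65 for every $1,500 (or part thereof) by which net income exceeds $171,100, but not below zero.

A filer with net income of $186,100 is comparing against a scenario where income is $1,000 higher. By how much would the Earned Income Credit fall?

$41

At $186,100 — income exceeds $171,100 by $15,000, which is 10 full-or-partial $1,500 increments; reduction = 10 × $65 = $650, leaving $41.
At $187,100 — income exceeds $171,100 by $16,000 → 11 increments × $65 = $715 ≥ base, so the credit is $0.
Lost: $41 − $0 = $41.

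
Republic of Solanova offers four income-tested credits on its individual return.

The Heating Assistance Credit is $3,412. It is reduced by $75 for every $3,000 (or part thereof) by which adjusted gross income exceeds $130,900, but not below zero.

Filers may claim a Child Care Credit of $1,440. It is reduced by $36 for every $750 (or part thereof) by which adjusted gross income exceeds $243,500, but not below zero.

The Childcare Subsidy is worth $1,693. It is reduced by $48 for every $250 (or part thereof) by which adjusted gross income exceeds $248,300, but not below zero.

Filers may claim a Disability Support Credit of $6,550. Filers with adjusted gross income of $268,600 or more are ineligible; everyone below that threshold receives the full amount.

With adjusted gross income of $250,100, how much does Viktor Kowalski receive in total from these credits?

$9,387

Heating Assistance Credit: income exceeds $130,900 by $119,200, which is 40 full-or-partial $3,000 increments; reduction = 40 × $75 = $3,000, leaving $412.
Child Care Credit: income exceeds $243,500 by $6,600, which is 9 full-or-partial $750 increments; reduction = 9 × $36 = $324, leaving $1,116.
Childcare Subsidy: income exceeds $248,300 by $1,800, which is 8 full-or-partial $250 increments; reduction = 8 × $48 = $384, leaving $1,309.
Disability Support Credit: $250,100 is below the $268,600 cutoff, so the full $6,550 applies.
Total: $412 + $1,116 + $1,309 + $6,550 = $9,387.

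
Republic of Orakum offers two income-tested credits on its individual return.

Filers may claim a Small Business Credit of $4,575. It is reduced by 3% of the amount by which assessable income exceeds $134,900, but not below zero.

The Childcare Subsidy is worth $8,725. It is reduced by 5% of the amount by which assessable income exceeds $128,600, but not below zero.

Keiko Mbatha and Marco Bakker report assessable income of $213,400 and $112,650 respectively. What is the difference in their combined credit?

$6,595

Keiko ($213,400): Small Business Credit: 3% of the $78,500 excess over $134,900 is $2,355; credit = $4,575 − $2,355 = $2,220. Childcare Subsidy: 5% of the $84,800 excess over $128,600 is $4,240; credit = $8,725 − $4,240 = $4,485. total $2,220 + $4,485 = $6,705
Marco ($112,650): Small Business Credit: $112,650 is at or below the $134,900 threshold, so the full $4,575 applies. Childcare Subsidy: $112,650 is at or below the $128,600 threshold, so the full $8,725 applies. total $4,575 + $8,725 = $13,300
Difference: |$6,705 − $13,300| = $6,595.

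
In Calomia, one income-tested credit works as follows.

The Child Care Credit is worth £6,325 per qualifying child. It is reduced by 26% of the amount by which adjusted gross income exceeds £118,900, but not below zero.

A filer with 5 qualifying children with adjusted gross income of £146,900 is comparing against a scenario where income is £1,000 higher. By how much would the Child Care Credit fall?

£260

At £146,900 — base = 5 × £6,325 = £31,625. 26% of the £28,000 excess over £118,900 is £7,280; credit = £31,625 − £7,280 = £24,345.
At £147,900 — base = 5 × £6,325 = £31,625. 26% of the £29,000 excess over £118,900 is £7,540; credit = £31,625 − £7,540 = £24,085.
Lost: £24,345 − £24,085 = £260.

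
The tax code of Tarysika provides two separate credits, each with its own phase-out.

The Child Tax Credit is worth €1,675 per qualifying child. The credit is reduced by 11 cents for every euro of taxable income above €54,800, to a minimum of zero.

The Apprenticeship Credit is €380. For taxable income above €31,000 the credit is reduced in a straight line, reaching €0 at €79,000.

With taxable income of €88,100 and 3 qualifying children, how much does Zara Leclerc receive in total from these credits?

Child Tax Credit: base = 3 × €1,675 = €5,025. 11% of the €33,300 excess over €54,800 is €3,663; credit = €5,025 − €3,663 = €1,362.
Apprenticeship Credit: €88,100 is at or above €79,000, so the credit is €0.
Total: €1,362 + €0 = €1,362.

€1,362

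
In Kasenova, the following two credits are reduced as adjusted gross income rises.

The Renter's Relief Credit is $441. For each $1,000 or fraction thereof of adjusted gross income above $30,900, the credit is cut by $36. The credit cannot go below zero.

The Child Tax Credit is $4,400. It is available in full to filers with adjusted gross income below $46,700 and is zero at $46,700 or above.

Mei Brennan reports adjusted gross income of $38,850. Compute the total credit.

$4,553

Renter's Relief Credit: income exceeds $30,900 by $7,950, which is 8 full-or-partial $1,000 increments; reduction = 8 × $36 = $288, leaving $153.
Child Tax Credit: $38,850 is below the $46,700 cutoff, so the full $4,400 applies.
Total: $153 + $4,400 = $4,553.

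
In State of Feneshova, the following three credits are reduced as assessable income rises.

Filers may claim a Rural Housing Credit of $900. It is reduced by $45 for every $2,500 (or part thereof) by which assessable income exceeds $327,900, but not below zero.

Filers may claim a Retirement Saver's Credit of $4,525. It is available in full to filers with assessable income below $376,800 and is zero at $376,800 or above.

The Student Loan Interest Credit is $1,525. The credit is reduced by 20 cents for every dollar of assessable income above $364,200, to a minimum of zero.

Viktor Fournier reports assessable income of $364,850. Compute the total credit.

$6,145

Rural Housing Credit: income exceeds $327,900 by $36,950, which is 15 full-or-partial $2,500 increments; reduction = 15 × $45 = $675, leaving $225.
Retirement Saver's Credit: $364,850 is below the $376,800 cutoff, so the full $4,525 applies.
Student Loan Interest Credit: 20% of the $650 excess over $364,200 is $130; credit = $1,525 − $130 = $1,395.
Total: $225 + $4,525 + $1,395 = $6,145.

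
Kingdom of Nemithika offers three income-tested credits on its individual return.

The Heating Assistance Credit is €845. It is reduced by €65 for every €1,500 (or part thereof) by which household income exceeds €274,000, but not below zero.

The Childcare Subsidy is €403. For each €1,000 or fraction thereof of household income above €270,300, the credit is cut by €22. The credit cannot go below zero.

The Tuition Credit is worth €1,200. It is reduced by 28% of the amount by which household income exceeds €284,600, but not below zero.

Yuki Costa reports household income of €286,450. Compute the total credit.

Heating Assistance Credit: income exceeds €274,000 by €12,450, which is 9 full-or-partial €1,500 increments; reduction = 9 × €65 = €585, leaving €260.
Childcare Subsidy: income exceeds €270,300 by €16,150, which is 17 full-or-partial €1,000 increments; reduction = 17 × €22 = €374, leaving €29.
Tuition Credit: 28% of the €1,850 excess over €284,600 is €518; credit = €1,200 − €518 = €682.
Total: €260 + €29 + €682 = €971.

€971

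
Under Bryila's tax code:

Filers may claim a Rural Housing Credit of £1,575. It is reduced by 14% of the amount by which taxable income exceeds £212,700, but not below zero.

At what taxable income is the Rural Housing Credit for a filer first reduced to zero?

£223,950

The credit falls by 14% of each pound above £212,700, so it reaches zero when the excess is £1,575 / 14% = £11,250: income = £212,700 + £11,250 = £223,950.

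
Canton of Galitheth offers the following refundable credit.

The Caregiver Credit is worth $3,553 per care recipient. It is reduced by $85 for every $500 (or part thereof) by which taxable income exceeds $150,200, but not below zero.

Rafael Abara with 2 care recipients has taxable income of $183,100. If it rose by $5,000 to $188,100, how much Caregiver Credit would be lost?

$850

At $183,100 — base = 2 × $3,553 = $7,106. income exceeds $150,200 by $32,900, which is 66 full-or-partial $500 increments; reduction = 66 × $85 = $5,610, leaving $1,496.
At $188,100 — base = 2 × $3,553 = $7,106. income exceeds $150,200 by $37,900, which is 76 full-or-partial $500 increments; reduction = 76 × $85 = $6,460, leaving $646.
Lost: $1,496 − $646 = $850.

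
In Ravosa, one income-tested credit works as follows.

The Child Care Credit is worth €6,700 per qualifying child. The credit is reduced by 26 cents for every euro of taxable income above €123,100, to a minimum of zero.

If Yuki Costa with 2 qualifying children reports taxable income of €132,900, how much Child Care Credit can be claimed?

Child Care Credit: base = 2 × €6,700 = €13,400. 26% of the €9,800 excess over €123,100 is €2,548; credit = €13,400 − €2,548 = €10,852.

€10,852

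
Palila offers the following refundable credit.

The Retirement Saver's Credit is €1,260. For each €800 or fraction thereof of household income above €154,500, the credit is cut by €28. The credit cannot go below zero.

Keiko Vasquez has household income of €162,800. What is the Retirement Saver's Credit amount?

Retirement Saver's Credit: income exceeds €154,500 by €8,300, which is 11 full-or-partial €800 increments; reduction = 11 × €28 = €308, leaving €952.

€952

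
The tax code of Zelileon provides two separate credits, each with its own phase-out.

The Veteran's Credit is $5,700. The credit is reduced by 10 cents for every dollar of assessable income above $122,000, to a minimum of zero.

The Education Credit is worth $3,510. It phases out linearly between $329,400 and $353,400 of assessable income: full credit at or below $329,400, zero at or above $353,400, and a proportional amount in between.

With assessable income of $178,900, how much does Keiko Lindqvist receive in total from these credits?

$3,520

Veteran's Credit: 10% of the $56,900 excess over $122,000 is $5,690; credit = $5,700 − $5,690 = $10.
Education Credit: $178,900 is at or below the $329,400 threshold, so the full $3,510 applies.
Total: $10 + $3,510 = $3,520.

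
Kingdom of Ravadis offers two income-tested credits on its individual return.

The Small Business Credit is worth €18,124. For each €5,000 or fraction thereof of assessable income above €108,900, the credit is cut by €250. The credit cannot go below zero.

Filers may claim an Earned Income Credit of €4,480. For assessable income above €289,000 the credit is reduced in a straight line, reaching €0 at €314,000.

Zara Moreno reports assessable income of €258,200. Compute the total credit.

Small Business Credit: income exceeds €108,900 by €149,300, which is 30 full-or-partial €5,000 increments; reduction = 30 × €250 = €7,500, leaving €10,624.
Earned Income Credit: €258,200 is at or below the €289,000 threshold, so the full €4,480 applies.
Total: €10,624 + €4,480 = €15,104.

€15,104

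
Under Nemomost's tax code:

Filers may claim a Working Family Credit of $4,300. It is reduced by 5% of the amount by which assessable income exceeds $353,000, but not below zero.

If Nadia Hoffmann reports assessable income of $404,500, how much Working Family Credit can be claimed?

$1,725

Working Family Credit: 5% of the $51,500 excess over $353,000 is $2,575; credit = $4,300 − $2,575 = $1,725.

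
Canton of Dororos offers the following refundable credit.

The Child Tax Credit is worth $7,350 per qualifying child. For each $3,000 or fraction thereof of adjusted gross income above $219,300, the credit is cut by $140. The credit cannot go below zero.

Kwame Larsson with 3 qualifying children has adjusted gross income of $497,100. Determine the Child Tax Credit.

Child Tax Credit: base = 3 × $7,350 = $22,050. income exceeds $219,300 by $277,800, which is 93 full-or-partial $3,000 increments; reduction = 93 × $140 = $13,020, leaving $9,030.

$9,030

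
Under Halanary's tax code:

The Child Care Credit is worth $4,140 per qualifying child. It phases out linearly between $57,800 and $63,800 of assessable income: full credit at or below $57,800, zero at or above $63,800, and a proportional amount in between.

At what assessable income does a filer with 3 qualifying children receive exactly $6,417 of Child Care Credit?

$60,700

Full credit = 3 × $4,140 = $12,420.
$6,417 is 6,417/12,420 of the full $12,420, so 6,003/12,420 of the $6,000 range has been used: income = $57,800 + $6,000 × 6,003/12,420 = $60,700.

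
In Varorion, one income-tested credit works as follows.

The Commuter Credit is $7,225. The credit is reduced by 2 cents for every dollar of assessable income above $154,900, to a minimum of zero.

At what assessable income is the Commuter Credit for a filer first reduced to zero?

$516,150

The credit falls by 2% of each dollar above $154,900, so it reaches zero when the excess is $7,225 / 2% = $361,250: income = $154,900 + $361,250 = $516,150.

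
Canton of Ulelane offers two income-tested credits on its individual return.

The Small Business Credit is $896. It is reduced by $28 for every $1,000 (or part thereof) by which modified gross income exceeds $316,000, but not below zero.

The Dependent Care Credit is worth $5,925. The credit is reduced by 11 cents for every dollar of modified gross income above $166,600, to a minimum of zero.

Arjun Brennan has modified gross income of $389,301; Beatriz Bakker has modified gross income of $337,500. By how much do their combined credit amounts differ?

Arjun ($389,301): Small Business Credit: income exceeds $316,000 by $73,301 → 74 increments × $28 = $2,072 ≥ base, so the credit is $0. Dependent Care Credit: 11% of the $222,701 excess over $166,600 is $24,497.11 ≥ base, so the credit is $0. total $0 + $0 = $0
Beatriz ($337,500): Small Business Credit: income exceeds $316,000 by $21,500, which is 22 full-or-partial $1,000 increments; reduction = 22 × $28 = $616, leaving $280. Dependent Care Credit: 11% of the $170,900 excess over $166,600 is $18,799 ≥ base, so the credit is $0. total $280 + $0 = $280
Difference: |$0 − $280| = $280.

$280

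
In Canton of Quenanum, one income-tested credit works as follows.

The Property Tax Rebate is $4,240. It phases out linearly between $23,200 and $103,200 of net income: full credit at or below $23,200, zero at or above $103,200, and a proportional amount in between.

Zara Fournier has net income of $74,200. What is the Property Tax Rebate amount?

$1,537

Property Tax Rebate: $74,200 is $51,000 into a $80,000 phase-out range, leaving 29,000/80,000 of the credit: $4,240 × 29,000/80,000 = $1,537.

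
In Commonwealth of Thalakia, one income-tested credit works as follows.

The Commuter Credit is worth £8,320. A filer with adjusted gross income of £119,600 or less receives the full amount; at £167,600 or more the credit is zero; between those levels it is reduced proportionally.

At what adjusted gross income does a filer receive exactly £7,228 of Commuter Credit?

£125,900

£7,228 is 7,228/8,320 of the full £8,320, so 1,092/8,320 of the £48,000 range has been used: income = £119,600 + £48,000 × 1,092/8,320 = £125,900.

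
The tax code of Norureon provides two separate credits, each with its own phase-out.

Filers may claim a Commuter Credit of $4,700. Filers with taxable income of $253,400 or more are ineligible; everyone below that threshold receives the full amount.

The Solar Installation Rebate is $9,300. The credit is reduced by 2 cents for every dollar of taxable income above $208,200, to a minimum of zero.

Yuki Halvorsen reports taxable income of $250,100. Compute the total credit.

Commuter Credit: $250,100 is below the $253,400 cutoff, so the full $4,700 applies.
Solar Installation Rebate: 2% of the $41,900 excess over $208,200 is $838; credit = $9,300 − $838 = $8,462.
Total: $4,700 + $8,462 = $13,162.

$13,162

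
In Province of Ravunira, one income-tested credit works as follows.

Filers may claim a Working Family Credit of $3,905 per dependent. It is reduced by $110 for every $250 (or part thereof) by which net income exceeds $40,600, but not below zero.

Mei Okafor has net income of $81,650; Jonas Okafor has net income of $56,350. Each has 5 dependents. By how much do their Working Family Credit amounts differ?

$11,220

Mei ($81,650): Working Family Credit: base = 5 × $3,905 = $19,525. income exceeds $40,600 by $41,050, which is 165 full-or-partial $250 increments; reduction = 165 × $110 = $18,150, leaving $1,375.
Jonas ($56,350): Working Family Credit: base = 5 × $3,905 = $19,525. income exceeds $40,600 by $15,750, which is 63 full-or-partial $250 increments; reduction = 63 × $110 = $6,930, leaving $12,595.
Difference: |$1,375 − $12,595| = $11,220.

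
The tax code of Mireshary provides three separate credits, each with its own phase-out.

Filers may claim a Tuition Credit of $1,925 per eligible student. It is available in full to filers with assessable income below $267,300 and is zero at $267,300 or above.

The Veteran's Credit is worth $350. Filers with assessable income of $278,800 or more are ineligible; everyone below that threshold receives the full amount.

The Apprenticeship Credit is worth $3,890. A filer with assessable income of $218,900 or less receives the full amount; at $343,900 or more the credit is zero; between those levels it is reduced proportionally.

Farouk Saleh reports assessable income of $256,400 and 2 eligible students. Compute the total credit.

Tuition Credit: base = 2 × $1,925 = $3,850. $256,400 is below the $267,300 cutoff, so the full $3,850 applies.
Veteran's Credit: $256,400 is below the $278,800 cutoff, so the full $350 applies.
Apprenticeship Credit: $256,400 is $37,500 into a $125,000 phase-out range, leaving 87,500/125,000 of the credit: $3,890 × 87,500/125,000 = $2,723.
Total: $3,850 + $350 + $2,723 = $6,923.

$6,923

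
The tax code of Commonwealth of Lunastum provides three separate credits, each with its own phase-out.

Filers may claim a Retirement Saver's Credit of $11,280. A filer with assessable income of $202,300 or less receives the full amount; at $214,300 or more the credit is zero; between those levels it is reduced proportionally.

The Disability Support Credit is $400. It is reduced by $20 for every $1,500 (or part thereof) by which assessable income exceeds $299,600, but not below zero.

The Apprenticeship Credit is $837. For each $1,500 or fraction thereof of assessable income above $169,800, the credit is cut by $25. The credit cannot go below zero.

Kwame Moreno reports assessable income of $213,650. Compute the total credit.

$1,098

Retirement Saver's Credit: $213,650 is $11,350 into a $12,000 phase-out range, leaving 650/12,000 of the credit: $11,280 × 650/12,000 = $611.
Disability Support Credit: $213,650 is at or below the $299,600 threshold, so the full $400 applies.
Apprenticeship Credit: income exceeds $169,800 by $43,850, which is 30 full-or-partial $1,500 increments; reduction = 30 × $25 = $750, leaving $87.
Total: $611 + $400 + $87 = $1,098.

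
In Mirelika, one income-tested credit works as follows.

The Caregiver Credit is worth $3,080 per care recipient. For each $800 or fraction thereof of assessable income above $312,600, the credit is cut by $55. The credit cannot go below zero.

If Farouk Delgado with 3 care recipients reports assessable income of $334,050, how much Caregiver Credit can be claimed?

Caregiver Credit: base = 3 × $3,080 = $9,240. income exceeds $312,600 by $21,450, which is 27 full-or-partial $800 increments; reduction = 27 × $55 = $1,485, leaving $7,755.

$7,755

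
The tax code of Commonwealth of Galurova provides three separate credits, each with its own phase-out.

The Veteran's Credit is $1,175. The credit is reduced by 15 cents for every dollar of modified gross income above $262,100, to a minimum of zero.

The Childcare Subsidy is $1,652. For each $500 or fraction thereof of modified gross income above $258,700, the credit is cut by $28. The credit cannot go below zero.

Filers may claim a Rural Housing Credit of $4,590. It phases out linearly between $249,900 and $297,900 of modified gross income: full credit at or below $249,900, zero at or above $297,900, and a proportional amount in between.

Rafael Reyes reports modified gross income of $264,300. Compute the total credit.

$5,374

Veteran's Credit: 15% of the $2,200 excess over $262,100 is $330; credit = $1,175 − $330 = $845.
Childcare Subsidy: income exceeds $258,700 by $5,600, which is 12 full-or-partial $500 increments; reduction = 12 × $28 = $336, leaving $1,316.
Rural Housing Credit: $264,300 is $14,400 into a $48,000 phase-out range, leaving 33,600/48,000 of the credit: $4,590 × 33,600/48,000 = $3,213.
Total: $845 + $1,316 + $3,213 = $5,374.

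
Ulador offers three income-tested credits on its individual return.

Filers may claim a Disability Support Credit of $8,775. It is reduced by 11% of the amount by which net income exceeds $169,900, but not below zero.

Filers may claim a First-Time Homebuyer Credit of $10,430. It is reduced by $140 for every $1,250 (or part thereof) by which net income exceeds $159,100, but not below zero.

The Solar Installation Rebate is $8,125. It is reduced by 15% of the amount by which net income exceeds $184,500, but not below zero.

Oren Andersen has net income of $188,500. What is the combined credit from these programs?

$21,324

Disability Support Credit: 11% of the $18,600 excess over $169,900 is $2,046; credit = $8,775 − $2,046 = $6,729.
First-Time Homebuyer Credit: income exceeds $159,100 by $29,400, which is 24 full-or-partial $1,250 increments; reduction = 24 × $140 = $3,360, leaving $7,070.
Solar Installation Rebate: 15% of the $4,000 excess over $184,500 is $600; credit = $8,125 − $600 = $7,525.
Total: $6,729 + $7,070 + $7,525 = $21,324.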